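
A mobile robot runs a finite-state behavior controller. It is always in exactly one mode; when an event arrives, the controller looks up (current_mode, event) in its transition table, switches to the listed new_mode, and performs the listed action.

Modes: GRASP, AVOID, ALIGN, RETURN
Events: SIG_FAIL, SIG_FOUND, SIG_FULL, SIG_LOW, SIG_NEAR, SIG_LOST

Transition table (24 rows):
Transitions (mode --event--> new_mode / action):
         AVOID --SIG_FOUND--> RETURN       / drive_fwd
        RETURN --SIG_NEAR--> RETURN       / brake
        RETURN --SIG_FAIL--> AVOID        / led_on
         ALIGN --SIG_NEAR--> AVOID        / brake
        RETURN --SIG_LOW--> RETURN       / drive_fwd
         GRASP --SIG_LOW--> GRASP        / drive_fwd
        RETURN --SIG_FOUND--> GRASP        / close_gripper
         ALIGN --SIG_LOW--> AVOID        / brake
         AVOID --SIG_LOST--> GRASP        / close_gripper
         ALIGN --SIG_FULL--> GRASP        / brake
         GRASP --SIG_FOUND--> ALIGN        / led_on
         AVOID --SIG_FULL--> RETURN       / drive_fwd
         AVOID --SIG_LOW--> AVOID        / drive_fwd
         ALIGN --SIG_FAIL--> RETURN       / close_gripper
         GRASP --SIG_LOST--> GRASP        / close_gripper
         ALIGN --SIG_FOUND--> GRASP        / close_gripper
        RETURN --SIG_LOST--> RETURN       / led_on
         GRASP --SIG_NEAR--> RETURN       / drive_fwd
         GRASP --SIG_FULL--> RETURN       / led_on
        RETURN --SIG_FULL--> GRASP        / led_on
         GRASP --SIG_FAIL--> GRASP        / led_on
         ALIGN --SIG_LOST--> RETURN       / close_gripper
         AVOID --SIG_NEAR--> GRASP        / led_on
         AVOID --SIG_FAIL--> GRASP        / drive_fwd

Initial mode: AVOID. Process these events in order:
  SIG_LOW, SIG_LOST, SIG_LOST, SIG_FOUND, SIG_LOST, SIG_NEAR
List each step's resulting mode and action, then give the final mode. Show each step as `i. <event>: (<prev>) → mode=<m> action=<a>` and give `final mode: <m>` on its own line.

1. SIG_LOW: (AVOID) → mode=AVOID action=drive_fwd
2. SIG_LOST: (AVOID) → mode=GRASP action=close_gripper
3. SIG_LOST: (GRASP) → mode=GRASP action=close_gripper
4. SIG_FOUND: (GRASP) → mode=ALIGN action=led_on
5. SIG_LOST: (ALIGN) → mode=RETURN action=close_gripper
6. SIG_NEAR: (RETURN) → mode=RETURN action=brake

final mode: RETURN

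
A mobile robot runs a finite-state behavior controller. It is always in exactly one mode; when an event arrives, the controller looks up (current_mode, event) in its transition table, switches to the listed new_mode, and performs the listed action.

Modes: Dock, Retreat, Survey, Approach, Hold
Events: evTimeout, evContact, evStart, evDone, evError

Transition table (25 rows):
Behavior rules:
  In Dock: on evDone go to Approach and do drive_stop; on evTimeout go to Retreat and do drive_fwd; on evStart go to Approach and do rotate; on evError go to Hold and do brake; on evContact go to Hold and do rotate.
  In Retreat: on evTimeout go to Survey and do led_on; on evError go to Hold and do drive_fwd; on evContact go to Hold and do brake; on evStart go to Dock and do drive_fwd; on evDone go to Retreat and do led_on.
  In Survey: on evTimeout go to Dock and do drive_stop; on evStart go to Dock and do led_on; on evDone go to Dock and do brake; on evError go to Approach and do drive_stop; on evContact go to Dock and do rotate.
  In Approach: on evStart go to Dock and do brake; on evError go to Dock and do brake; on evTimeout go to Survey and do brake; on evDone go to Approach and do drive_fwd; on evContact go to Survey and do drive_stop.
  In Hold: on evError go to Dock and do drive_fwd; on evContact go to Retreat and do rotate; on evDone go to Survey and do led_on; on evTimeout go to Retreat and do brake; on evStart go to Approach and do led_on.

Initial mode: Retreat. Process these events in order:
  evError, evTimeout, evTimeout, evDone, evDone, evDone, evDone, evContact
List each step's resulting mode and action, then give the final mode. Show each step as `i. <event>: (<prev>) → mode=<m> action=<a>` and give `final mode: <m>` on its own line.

1. evError: (Retreat) → mode=Hold action=drive_fwd
2. evTimeout: (Hold) → mode=Retreat action=brake
3. evTimeout: (Retreat) → mode=Survey action=led_on
4. evDone: (Survey) → mode=Dock action=brake
5. evDone: (Dock) → mode=Approach action=drive_stop
6. evDone: (Approach) → mode=Approach action=drive_fwd
7. evDone: (Approach) → mode=Approach action=drive_fwd
8. evContact: (Approach) → mode=Survey action=drive_stop

final mode: Survey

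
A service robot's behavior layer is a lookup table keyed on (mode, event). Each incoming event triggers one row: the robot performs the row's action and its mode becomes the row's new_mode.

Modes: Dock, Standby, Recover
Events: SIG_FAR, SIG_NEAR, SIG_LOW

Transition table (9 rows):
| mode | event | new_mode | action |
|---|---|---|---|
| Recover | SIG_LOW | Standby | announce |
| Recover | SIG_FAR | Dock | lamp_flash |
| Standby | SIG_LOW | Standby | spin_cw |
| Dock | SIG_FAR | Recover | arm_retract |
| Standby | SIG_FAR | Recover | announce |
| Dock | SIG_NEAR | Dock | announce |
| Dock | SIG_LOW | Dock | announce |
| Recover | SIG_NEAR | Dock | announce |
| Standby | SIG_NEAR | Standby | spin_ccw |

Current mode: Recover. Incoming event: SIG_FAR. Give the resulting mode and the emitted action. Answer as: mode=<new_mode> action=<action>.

current mode = Recover; filter table to that mode:
  (Recover, SIG_LOW) → (Standby, announce)
  (Recover, SIG_FAR) → (Dock, lamp_flash)  ← event matches
  (Recover, SIG_NEAR) → (Dock, announce)
event = SIG_FAR selects (Dock, lamp_flash)

mode=Dock action=lamp_flash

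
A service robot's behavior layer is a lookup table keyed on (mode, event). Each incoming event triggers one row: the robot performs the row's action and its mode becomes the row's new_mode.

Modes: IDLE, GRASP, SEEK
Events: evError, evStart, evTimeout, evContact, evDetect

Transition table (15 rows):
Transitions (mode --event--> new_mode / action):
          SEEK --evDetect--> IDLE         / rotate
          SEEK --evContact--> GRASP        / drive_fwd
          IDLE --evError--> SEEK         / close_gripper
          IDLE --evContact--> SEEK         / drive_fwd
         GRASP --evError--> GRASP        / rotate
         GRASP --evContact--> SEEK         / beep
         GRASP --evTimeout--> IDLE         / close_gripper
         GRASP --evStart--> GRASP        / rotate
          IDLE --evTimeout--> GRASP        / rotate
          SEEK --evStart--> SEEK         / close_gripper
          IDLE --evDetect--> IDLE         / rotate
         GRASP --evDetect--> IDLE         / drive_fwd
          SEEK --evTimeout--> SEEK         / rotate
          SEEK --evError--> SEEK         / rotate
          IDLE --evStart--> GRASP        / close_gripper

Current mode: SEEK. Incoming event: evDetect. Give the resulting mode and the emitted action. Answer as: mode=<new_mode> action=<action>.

mode=IDLE action=rotate

current mode = SEEK; filter table to that mode:
  (SEEK, evDetect) → (IDLE, rotate)  ← event matches
  (SEEK, evContact) → (GRASP, drive_fwd)
  (SEEK, evStart) → (SEEK, close_gripper)
  (SEEK, evTimeout) → (SEEK, rotate)
  (SEEK, evError) → (SEEK, rotate)
event = evDetect selects (IDLE, rotate)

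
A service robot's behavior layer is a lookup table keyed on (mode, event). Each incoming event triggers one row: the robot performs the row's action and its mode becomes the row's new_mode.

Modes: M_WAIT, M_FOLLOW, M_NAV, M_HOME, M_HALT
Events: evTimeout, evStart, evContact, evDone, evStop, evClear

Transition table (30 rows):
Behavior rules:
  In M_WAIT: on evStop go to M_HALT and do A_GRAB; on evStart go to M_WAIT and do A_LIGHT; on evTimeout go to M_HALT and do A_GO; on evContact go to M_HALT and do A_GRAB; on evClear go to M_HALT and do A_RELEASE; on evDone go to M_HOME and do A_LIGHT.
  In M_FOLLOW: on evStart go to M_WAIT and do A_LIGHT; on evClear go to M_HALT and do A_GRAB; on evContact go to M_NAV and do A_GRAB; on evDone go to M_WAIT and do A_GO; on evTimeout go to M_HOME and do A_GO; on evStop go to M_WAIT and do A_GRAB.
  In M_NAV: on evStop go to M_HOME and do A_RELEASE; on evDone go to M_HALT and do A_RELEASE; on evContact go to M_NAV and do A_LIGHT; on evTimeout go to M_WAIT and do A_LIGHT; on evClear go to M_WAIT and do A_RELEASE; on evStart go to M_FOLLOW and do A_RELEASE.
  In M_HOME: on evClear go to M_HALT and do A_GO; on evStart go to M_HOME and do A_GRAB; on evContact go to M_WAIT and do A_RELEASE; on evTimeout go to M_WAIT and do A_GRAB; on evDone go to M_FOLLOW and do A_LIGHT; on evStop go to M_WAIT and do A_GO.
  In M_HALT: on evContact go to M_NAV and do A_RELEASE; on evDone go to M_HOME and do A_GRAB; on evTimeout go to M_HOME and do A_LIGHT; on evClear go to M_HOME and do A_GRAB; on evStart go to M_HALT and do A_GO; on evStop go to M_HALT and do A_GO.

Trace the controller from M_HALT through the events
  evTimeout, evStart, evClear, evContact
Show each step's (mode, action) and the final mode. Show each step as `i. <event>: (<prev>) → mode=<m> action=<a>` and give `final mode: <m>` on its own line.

1. evTimeout: (M_HALT) → mode=M_HOME action=A_LIGHT
2. evStart: (M_HOME) → mode=M_HOME action=A_GRAB
3. evClear: (M_HOME) → mode=M_HALT action=A_GO
4. evContact: (M_HALT) → mode=M_NAV action=A_RELEASE

final mode: M_NAV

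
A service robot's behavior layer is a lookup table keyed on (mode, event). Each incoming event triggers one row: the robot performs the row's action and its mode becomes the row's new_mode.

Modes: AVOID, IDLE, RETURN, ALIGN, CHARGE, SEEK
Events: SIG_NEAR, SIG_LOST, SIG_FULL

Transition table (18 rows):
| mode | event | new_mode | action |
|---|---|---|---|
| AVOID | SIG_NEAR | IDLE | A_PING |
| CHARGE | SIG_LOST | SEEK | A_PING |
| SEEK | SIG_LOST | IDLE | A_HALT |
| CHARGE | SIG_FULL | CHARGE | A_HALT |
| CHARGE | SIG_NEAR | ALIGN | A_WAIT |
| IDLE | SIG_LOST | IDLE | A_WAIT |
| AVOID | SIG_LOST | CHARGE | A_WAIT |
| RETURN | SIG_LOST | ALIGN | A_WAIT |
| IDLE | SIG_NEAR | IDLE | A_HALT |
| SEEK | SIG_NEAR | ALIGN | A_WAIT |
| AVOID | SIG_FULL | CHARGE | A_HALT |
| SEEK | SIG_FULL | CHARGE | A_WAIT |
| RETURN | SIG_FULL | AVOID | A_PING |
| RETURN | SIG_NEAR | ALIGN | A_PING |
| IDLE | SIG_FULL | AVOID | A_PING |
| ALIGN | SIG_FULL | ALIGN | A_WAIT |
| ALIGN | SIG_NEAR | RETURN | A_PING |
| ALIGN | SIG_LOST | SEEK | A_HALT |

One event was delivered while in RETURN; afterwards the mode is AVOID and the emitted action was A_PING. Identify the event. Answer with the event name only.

try SIG_NEAR: (RETURN, SIG_NEAR) → (ALIGN, A_PING)
try SIG_LOST: (RETURN, SIG_LOST) → (ALIGN, A_WAIT)
try SIG_FULL: (RETURN, SIG_FULL) → (AVOID, A_PING)  ← matches

SIG_FULL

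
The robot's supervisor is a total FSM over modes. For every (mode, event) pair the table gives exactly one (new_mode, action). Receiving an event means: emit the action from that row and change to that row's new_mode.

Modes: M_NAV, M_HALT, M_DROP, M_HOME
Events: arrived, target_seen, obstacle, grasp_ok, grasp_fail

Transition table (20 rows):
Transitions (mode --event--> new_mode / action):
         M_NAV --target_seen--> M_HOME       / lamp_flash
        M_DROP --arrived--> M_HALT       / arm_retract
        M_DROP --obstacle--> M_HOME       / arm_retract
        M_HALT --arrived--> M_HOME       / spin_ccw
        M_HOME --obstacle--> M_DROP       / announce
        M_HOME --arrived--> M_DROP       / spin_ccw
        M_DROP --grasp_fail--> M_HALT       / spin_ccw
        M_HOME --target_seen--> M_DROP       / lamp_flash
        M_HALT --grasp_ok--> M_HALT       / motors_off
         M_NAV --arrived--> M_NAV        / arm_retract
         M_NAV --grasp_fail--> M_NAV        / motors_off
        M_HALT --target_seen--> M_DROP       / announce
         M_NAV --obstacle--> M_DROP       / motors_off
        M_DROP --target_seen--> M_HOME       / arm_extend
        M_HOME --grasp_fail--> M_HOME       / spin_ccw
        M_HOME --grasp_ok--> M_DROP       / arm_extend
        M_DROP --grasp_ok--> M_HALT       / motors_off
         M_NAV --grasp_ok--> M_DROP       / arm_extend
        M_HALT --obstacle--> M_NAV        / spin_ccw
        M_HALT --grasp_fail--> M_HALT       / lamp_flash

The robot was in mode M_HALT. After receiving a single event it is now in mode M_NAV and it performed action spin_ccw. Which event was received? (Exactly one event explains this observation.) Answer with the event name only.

obstacle

try arrived: (M_HALT, arrived) → (M_HOME, spin_ccw)
try target_seen: (M_HALT, target_seen) → (M_DROP, announce)
try obstacle: (M_HALT, obstacle) → (M_NAV, spin_ccw)  ← matches
try grasp_ok: (M_HALT, grasp_ok) → (M_HALT, motors_off)
try grasp_fail: (M_HALT, grasp_fail) → (M_HALT, lamp_flash)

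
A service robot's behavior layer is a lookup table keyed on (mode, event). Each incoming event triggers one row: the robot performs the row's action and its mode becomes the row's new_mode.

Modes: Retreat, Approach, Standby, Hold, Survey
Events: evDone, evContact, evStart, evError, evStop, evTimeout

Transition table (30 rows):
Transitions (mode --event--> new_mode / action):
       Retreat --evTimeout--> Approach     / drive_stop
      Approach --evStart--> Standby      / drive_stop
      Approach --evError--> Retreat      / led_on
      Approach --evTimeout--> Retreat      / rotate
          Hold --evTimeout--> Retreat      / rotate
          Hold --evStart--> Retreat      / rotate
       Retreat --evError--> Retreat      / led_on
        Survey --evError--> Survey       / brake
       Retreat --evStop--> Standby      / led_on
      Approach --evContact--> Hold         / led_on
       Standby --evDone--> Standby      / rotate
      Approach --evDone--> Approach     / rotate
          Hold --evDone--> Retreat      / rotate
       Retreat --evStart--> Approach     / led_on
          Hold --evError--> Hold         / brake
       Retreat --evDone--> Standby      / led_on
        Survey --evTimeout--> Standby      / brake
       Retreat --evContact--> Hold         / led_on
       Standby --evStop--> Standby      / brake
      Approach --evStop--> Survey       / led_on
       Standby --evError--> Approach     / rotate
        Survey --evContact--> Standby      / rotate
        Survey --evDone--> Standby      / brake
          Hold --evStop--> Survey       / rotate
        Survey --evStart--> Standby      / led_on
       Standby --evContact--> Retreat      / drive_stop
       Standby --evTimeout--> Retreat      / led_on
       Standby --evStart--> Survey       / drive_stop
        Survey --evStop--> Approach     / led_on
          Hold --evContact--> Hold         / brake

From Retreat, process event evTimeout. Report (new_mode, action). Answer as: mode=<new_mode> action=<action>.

current mode = Retreat; filter table to that mode:
  (Retreat, evTimeout) → (Approach, drive_stop)  ← event matches
  (Retreat, evError) → (Retreat, led_on)
  (Retreat, evStop) → (Standby, led_on)
  (Retreat, evStart) → (Approach, led_on)
  (Retreat, evDone) → (Standby, led_on)
  (Retreat, evContact) → (Hold, led_on)
event = evTimeout selects (Approach, drive_stop)

mode=Approach action=drive_stop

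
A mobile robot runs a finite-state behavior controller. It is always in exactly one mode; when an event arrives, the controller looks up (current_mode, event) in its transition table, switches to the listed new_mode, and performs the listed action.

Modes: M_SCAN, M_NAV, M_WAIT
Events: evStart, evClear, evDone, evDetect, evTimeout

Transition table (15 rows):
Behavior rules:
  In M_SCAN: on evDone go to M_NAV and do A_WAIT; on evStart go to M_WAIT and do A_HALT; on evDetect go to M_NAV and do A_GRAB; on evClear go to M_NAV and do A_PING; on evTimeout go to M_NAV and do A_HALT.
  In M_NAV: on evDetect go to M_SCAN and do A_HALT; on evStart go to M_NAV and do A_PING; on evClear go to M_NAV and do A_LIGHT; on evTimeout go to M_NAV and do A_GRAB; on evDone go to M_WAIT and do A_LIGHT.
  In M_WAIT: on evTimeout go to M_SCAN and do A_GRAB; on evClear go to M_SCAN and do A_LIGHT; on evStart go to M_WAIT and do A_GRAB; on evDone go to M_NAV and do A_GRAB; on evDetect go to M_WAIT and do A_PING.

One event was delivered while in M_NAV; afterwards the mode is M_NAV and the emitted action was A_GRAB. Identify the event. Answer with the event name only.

evTimeout

try evStart: (M_NAV, evStart) → (M_NAV, A_PING)
try evClear: (M_NAV, evClear) → (M_NAV, A_LIGHT)
try evDone: (M_NAV, evDone) → (M_WAIT, A_LIGHT)
try evDetect: (M_NAV, evDetect) → (M_SCAN, A_HALT)
try evTimeout: (M_NAV, evTimeout) → (M_NAV, A_GRAB)  ← matches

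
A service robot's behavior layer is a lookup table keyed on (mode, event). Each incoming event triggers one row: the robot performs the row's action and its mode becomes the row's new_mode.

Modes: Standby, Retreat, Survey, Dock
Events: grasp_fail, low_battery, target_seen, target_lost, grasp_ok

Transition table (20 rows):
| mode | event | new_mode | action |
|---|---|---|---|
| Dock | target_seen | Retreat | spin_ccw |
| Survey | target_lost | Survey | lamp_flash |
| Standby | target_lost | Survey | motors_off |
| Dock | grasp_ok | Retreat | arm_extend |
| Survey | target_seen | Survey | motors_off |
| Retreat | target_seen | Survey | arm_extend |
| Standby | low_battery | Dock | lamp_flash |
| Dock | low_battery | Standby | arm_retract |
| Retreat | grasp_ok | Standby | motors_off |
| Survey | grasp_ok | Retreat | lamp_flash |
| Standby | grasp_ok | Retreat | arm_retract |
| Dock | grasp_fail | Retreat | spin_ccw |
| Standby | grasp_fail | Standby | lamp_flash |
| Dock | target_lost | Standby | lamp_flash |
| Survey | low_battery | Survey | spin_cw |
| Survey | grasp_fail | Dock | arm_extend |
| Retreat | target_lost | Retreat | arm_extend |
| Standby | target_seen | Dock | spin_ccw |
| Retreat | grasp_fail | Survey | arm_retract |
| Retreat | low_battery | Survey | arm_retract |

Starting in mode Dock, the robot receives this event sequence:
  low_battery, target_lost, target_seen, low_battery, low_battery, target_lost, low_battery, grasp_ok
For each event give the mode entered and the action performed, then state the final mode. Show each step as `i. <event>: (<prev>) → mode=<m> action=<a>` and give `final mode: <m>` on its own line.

final mode: Retreat

1. low_battery: (Dock) → mode=Standby action=arm_retract
2. target_lost: (Standby) → mode=Survey action=motors_off
3. target_seen: (Survey) → mode=Survey action=motors_off
4. low_battery: (Survey) → mode=Survey action=spin_cw
5. low_battery: (Survey) → mode=Survey action=spin_cw
6. target_lost: (Survey) → mode=Survey action=lamp_flash
7. low_battery: (Survey) → mode=Survey action=spin_cw
8. grasp_ok: (Survey) → mode=Retreat action=lamp_flash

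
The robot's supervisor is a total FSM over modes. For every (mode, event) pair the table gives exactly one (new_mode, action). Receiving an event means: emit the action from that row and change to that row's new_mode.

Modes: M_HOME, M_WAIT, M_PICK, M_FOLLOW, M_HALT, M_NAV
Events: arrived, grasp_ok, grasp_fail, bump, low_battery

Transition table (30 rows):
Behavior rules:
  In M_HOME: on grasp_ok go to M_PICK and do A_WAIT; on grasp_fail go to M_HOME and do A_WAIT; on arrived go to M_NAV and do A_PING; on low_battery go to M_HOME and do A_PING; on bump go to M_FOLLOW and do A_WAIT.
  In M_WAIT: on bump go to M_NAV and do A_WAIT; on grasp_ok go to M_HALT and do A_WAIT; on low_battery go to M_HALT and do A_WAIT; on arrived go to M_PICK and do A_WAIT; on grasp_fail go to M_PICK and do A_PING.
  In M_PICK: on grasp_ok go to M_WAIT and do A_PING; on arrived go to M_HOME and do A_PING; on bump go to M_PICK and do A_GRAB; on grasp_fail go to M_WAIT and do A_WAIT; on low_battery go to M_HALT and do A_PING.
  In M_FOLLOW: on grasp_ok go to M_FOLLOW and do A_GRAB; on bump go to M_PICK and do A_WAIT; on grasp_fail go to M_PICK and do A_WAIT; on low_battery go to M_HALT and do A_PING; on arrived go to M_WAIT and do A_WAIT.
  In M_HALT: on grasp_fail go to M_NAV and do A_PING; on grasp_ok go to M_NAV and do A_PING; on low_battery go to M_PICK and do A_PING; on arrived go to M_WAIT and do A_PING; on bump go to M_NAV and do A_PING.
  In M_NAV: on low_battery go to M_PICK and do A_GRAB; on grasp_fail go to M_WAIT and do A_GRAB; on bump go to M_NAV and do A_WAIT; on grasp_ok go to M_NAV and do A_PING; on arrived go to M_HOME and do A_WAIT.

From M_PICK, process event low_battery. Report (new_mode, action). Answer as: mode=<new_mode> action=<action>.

mode=M_HALT action=A_PING

current mode = M_PICK; filter table to that mode:
  (M_PICK, grasp_ok) → (M_WAIT, A_PING)
  (M_PICK, arrived) → (M_HOME, A_PING)
  (M_PICK, bump) → (M_PICK, A_GRAB)
  (M_PICK, grasp_fail) → (M_WAIT, A_WAIT)
  (M_PICK, low_battery) → (M_HALT, A_PING)  ← event matches
event = low_battery selects (M_HALT, A_PING)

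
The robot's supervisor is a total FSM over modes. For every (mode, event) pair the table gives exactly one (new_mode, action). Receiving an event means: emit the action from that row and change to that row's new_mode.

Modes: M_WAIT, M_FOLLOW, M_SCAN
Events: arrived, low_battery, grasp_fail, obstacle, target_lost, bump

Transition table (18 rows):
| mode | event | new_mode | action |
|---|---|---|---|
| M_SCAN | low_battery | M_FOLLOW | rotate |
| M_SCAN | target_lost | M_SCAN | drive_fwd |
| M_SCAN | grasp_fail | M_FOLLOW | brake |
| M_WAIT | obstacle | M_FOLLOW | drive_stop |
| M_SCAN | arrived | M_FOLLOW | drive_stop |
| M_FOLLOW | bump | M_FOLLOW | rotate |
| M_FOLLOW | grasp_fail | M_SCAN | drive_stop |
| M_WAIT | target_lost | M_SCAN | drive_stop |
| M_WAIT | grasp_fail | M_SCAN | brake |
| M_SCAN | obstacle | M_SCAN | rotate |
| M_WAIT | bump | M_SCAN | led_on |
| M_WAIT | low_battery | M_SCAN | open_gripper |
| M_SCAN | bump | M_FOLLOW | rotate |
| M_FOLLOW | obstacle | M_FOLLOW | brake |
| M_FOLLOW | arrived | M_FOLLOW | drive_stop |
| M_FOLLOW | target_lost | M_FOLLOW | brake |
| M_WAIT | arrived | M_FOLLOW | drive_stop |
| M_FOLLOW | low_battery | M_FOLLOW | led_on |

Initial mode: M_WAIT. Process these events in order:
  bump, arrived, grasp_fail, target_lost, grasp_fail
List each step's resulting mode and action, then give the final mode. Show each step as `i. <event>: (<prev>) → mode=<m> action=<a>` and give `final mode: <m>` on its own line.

final mode: M_FOLLOW

1. bump: (M_WAIT) → mode=M_SCAN action=led_on
2. arrived: (M_SCAN) → mode=M_FOLLOW action=drive_stop
3. grasp_fail: (M_FOLLOW) → mode=M_SCAN action=drive_stop
4. target_lost: (M_SCAN) → mode=M_SCAN action=drive_fwd
5. grasp_fail: (M_SCAN) → mode=M_FOLLOW action=brake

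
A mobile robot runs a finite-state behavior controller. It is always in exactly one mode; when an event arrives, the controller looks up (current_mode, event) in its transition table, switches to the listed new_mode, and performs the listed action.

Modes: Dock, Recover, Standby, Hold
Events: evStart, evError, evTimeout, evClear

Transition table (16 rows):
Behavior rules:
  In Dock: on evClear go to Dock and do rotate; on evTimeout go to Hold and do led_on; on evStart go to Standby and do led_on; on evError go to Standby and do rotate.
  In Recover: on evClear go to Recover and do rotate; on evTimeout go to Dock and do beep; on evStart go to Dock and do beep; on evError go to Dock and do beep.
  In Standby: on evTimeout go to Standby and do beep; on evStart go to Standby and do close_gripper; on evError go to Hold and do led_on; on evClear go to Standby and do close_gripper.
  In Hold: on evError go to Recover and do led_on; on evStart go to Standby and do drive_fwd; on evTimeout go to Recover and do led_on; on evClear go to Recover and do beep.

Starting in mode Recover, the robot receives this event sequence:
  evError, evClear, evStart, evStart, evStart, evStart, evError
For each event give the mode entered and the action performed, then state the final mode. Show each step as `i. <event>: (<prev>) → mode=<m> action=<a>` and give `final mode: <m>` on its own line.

final mode: Hold

1. evError: (Recover) → mode=Dock action=beep
2. evClear: (Dock) → mode=Dock action=rotate
3. evStart: (Dock) → mode=Standby action=led_on
4. evStart: (Standby) → mode=Standby action=close_gripper
5. evStart: (Standby) → mode=Standby action=close_gripper
6. evStart: (Standby) → mode=Standby action=close_gripper
7. evError: (Standby) → mode=Hold action=led_on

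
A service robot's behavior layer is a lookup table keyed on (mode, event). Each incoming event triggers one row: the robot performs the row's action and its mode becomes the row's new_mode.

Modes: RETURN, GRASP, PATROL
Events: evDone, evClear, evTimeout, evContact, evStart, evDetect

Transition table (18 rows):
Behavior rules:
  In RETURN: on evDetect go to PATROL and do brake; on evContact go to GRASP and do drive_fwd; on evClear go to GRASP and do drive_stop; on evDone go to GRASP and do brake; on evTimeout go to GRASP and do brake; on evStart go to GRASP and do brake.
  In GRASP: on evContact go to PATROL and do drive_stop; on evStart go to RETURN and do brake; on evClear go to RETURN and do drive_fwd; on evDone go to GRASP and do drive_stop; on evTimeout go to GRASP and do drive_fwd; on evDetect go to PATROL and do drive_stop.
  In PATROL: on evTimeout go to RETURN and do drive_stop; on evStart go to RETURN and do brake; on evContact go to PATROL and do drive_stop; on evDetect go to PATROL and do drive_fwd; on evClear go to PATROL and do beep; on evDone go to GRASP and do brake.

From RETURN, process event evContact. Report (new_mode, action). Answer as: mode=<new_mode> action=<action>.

current mode = RETURN; filter table to that mode:
  (RETURN, evDetect) → (PATROL, brake)
  (RETURN, evContact) → (GRASP, drive_fwd)  ← event matches
  (RETURN, evClear) → (GRASP, drive_stop)
  (RETURN, evDone) → (GRASP, brake)
  (RETURN, evTimeout) → (GRASP, brake)
  (RETURN, evStart) → (GRASP, brake)
event = evContact selects (GRASP, drive_fwd)

mode=GRASP action=drive_fwd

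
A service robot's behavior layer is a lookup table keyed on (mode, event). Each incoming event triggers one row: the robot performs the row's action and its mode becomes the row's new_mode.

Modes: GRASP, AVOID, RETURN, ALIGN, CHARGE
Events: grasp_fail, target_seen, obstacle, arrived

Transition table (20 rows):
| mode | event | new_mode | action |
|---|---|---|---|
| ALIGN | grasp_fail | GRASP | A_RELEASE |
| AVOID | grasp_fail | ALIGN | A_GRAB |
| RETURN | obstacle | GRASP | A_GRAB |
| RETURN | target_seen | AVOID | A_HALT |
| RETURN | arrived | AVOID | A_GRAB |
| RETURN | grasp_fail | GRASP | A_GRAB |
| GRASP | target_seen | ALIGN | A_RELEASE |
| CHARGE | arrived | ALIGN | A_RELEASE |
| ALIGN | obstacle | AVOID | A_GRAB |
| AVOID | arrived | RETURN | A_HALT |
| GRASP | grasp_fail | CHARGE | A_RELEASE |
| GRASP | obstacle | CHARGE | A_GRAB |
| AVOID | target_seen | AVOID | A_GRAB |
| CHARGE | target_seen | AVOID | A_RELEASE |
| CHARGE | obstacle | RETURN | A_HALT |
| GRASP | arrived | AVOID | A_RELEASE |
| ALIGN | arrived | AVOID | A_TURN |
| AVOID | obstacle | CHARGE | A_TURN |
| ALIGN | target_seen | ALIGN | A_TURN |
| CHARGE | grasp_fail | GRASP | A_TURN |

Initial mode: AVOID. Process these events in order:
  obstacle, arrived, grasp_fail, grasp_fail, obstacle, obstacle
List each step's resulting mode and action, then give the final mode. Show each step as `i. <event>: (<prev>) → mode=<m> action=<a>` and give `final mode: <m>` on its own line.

1. obstacle: (AVOID) → mode=CHARGE action=A_TURN
2. arrived: (CHARGE) → mode=ALIGN action=A_RELEASE
3. grasp_fail: (ALIGN) → mode=GRASP action=A_RELEASE
4. grasp_fail: (GRASP) → mode=CHARGE action=A_RELEASE
5. obstacle: (CHARGE) → mode=RETURN action=A_HALT
6. obstacle: (RETURN) → mode=GRASP action=A_GRAB

final mode: GRASP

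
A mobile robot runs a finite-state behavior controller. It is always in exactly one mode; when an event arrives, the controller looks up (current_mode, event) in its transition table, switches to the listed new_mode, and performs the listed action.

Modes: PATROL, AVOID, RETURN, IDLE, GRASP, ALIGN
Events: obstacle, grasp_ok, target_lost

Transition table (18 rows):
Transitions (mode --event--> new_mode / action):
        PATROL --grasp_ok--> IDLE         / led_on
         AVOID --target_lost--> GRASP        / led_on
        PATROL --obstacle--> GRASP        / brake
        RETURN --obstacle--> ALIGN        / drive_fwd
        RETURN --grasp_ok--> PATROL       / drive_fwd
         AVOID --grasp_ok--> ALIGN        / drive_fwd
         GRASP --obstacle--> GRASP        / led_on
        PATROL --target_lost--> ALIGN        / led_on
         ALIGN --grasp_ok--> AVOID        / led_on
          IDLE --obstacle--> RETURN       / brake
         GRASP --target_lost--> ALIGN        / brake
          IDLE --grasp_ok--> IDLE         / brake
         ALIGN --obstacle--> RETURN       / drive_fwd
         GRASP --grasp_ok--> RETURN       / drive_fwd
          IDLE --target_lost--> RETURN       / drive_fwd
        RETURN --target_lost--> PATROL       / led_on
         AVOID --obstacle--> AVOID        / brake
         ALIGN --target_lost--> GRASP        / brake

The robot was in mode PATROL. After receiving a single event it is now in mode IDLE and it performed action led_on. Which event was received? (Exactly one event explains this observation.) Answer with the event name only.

grasp_ok

try obstacle: (PATROL, obstacle) → (GRASP, brake)
try grasp_ok: (PATROL, grasp_ok) → (IDLE, led_on)  ← matches
try target_lost: (PATROL, target_lost) → (ALIGN, led_on)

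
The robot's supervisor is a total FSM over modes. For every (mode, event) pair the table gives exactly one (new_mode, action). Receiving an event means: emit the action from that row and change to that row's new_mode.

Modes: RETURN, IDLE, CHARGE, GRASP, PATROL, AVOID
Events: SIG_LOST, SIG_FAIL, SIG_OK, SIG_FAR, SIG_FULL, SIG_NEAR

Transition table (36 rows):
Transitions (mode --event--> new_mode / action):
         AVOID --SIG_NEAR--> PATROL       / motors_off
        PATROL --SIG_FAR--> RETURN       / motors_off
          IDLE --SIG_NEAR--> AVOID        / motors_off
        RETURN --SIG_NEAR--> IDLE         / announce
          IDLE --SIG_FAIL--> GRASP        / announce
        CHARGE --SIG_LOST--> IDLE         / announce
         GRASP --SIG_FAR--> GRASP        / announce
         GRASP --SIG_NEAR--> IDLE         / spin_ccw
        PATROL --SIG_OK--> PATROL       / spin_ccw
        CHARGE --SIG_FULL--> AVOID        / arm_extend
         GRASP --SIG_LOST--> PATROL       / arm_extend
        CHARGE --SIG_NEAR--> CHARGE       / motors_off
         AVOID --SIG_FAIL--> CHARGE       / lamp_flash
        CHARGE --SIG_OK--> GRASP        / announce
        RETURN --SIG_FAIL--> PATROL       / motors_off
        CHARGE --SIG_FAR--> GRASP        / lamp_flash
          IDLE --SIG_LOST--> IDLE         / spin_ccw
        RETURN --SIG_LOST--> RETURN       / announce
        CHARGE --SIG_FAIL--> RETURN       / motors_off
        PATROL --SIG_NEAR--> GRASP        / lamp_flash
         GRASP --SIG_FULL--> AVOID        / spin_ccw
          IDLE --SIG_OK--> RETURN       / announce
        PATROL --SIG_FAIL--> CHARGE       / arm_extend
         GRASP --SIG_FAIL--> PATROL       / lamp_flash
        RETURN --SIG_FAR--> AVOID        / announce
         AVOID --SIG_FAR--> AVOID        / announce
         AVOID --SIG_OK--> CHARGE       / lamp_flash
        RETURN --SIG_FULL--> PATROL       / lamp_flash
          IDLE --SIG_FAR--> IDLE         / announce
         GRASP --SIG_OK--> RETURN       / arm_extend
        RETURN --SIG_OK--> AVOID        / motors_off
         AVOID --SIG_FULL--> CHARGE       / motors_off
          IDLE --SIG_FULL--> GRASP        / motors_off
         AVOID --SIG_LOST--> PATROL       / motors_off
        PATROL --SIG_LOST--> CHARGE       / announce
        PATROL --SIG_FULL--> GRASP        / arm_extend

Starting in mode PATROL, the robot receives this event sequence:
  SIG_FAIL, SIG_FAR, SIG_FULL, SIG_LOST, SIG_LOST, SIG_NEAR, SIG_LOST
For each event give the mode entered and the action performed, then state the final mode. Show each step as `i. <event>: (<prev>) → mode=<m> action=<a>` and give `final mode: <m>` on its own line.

1. SIG_FAIL: (PATROL) → mode=CHARGE action=arm_extend
2. SIG_FAR: (CHARGE) → mode=GRASP action=lamp_flash
3. SIG_FULL: (GRASP) → mode=AVOID action=spin_ccw
4. SIG_LOST: (AVOID) → mode=PATROL action=motors_off
5. SIG_LOST: (PATROL) → mode=CHARGE action=announce
6. SIG_NEAR: (CHARGE) → mode=CHARGE action=motors_off
7. SIG_LOST: (CHARGE) → mode=IDLE action=announce

final mode: IDLE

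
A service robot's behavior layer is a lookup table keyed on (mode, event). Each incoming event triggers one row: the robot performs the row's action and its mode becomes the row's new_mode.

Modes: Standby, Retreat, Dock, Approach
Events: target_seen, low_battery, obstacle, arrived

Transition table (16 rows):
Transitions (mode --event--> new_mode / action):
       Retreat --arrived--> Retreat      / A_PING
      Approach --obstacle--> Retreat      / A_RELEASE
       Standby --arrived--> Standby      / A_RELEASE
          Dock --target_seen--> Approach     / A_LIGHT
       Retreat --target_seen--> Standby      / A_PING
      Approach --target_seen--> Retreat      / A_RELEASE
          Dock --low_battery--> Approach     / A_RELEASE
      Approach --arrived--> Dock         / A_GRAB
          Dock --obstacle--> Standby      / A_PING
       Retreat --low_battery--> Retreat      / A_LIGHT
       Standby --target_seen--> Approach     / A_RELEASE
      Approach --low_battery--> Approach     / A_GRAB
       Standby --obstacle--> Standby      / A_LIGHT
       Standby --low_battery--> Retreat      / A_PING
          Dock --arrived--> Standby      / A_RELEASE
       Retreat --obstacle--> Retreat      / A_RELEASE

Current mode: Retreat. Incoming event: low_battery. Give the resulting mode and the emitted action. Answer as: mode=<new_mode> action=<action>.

mode=Retreat action=A_LIGHT

current mode = Retreat; filter table to that mode:
  (Retreat, arrived) → (Retreat, A_PING)
  (Retreat, target_seen) → (Standby, A_PING)
  (Retreat, low_battery) → (Retreat, A_LIGHT)  ← event matches
  (Retreat, obstacle) → (Retreat, A_RELEASE)
event = low_battery selects (Retreat, A_LIGHT)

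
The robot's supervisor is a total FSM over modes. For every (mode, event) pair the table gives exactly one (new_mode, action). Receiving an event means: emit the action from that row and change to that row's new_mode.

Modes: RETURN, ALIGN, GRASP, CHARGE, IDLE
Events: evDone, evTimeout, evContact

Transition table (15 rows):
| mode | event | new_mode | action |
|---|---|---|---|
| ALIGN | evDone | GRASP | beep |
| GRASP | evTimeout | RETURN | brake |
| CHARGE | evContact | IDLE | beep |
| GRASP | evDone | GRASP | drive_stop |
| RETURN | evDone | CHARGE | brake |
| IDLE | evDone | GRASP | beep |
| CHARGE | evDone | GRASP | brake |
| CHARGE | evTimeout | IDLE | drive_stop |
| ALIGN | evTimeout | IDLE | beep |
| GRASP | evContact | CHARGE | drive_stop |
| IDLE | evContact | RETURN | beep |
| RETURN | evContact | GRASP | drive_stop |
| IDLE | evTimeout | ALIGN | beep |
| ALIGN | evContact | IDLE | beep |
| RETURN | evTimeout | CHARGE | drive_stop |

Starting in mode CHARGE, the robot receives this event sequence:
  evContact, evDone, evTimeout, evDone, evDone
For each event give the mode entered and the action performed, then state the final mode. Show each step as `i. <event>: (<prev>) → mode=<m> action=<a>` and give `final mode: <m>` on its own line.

final mode: GRASP

1. evContact: (CHARGE) → mode=IDLE action=beep
2. evDone: (IDLE) → mode=GRASP action=beep
3. evTimeout: (GRASP) → mode=RETURN action=brake
4. evDone: (RETURN) → mode=CHARGE action=brake
5. evDone: (CHARGE) → mode=GRASP action=brake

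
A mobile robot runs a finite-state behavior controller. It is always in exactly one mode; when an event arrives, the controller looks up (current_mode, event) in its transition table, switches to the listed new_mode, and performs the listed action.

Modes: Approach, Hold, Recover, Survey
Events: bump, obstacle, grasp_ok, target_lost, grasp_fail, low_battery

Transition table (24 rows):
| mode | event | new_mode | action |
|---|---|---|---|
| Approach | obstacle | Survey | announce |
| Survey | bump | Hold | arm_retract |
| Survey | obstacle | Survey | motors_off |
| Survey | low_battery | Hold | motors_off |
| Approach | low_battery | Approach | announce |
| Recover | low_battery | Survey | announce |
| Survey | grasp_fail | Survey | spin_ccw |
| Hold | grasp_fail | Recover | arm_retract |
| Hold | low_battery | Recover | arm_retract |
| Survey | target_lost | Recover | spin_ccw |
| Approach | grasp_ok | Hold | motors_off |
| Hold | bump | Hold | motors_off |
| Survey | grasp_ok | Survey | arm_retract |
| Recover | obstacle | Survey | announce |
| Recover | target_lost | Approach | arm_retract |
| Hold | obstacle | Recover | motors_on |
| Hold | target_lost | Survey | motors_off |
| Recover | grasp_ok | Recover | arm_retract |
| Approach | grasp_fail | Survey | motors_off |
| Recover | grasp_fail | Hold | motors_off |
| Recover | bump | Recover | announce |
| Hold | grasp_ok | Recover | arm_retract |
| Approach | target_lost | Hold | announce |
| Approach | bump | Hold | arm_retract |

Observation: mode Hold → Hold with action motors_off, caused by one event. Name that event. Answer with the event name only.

bump

try bump: (Hold, bump) → (Hold, motors_off)  ← matches
try obstacle: (Hold, obstacle) → (Recover, motors_on)
try grasp_ok: (Hold, grasp_ok) → (Recover, arm_retract)
try target_lost: (Hold, target_lost) → (Survey, motors_off)
try grasp_fail: (Hold, grasp_fail) → (Recover, arm_retract)
try low_battery: (Hold, low_battery) → (Recover, arm_retract)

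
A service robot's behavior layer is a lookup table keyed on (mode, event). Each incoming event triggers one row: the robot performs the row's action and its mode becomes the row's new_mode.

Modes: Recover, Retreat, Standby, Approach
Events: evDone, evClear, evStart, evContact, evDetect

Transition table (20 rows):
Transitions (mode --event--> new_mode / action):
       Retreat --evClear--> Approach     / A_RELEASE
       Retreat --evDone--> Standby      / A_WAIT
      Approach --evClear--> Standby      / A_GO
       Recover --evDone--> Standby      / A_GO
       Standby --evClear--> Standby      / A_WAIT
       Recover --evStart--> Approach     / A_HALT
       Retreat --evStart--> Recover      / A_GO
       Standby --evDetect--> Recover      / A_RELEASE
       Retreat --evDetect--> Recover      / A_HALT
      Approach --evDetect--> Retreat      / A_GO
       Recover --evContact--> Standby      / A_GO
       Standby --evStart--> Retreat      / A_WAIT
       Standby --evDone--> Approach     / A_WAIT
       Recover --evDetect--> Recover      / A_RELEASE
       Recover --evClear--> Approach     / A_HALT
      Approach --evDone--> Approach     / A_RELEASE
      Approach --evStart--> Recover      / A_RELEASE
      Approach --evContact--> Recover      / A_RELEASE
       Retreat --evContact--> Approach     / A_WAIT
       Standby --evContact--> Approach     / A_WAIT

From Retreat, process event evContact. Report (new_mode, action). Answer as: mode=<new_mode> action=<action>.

mode=Approach action=A_WAIT

current mode = Retreat; filter table to that mode:
  (Retreat, evClear) → (Approach, A_RELEASE)
  (Retreat, evDone) → (Standby, A_WAIT)
  (Retreat, evStart) → (Recover, A_GO)
  (Retreat, evDetect) → (Recover, A_HALT)
  (Retreat, evContact) → (Approach, A_WAIT)  ← event matches
event = evContact selects (Approach, A_WAIT)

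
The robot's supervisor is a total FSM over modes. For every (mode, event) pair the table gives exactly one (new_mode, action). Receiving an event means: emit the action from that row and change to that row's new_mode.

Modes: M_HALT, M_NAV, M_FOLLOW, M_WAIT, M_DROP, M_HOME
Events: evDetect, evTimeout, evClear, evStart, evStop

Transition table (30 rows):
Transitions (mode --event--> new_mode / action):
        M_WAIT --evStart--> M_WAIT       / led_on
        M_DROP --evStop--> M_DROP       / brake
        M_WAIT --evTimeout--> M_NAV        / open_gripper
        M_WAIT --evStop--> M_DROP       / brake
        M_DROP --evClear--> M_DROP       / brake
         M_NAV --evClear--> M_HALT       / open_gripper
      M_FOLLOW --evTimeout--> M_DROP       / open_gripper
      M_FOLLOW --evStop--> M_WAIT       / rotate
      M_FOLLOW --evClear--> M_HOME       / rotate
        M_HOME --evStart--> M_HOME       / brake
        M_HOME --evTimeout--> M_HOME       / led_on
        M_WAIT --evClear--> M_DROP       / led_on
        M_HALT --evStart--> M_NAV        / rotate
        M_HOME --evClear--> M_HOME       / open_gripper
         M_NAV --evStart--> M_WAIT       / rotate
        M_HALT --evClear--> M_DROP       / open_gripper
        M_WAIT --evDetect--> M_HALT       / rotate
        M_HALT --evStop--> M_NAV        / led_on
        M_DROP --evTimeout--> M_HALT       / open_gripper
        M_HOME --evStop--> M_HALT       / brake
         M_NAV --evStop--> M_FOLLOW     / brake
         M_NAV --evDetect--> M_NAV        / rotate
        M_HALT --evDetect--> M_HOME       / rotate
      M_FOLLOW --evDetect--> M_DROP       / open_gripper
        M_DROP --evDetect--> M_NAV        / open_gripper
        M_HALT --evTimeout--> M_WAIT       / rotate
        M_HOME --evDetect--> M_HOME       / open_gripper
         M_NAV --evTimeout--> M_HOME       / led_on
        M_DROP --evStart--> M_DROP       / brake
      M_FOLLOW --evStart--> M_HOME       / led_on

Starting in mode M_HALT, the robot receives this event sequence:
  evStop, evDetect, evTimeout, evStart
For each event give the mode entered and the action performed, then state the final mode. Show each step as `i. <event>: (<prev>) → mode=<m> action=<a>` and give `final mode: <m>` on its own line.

final mode: M_HOME

1. evStop: (M_HALT) → mode=M_NAV action=led_on
2. evDetect: (M_NAV) → mode=M_NAV action=rotate
3. evTimeout: (M_NAV) → mode=M_HOME action=led_on
4. evStart: (M_HOME) → mode=M_HOME action=brake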